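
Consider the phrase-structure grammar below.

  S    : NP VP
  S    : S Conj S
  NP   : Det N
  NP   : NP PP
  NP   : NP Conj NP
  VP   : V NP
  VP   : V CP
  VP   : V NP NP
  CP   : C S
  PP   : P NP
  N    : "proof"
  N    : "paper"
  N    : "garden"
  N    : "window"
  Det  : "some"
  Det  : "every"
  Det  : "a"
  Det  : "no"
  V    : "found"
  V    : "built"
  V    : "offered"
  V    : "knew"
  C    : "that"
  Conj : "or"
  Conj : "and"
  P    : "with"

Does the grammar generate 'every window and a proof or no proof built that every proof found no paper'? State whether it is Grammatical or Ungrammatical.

[S [NP [NP [Det every] [N window]] [Conj and] [NP [NP [Det a] [N proof]] [Conj or] [NP [Det no] [N proof]]]] [VP [V built] [CP [C that] [S [NP [Det every] [N proof]] [VP [V found] [NP [Det no] [N paper]]]]]]]
The bracketing above is licensed at every node by one of the given productions, with S at the root.

Grammatical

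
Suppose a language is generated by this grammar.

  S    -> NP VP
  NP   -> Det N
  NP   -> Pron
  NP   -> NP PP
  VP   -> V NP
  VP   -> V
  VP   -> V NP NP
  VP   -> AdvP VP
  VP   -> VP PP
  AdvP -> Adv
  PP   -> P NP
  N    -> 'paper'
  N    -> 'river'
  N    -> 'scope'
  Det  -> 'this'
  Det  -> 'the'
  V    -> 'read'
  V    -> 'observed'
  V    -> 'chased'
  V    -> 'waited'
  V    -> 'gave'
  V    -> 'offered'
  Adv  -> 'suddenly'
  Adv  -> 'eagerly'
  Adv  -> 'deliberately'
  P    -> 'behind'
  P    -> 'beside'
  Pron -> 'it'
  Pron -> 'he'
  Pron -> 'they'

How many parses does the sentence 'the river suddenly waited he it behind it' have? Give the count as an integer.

3

Two of the 3 distinct bracketings:
[S [NP [Det the] [N river]] [VP [AdvP [Adv suddenly]] [VP [V waited] [NP [Pron he]] [NP [NP [Pron it]] [PP [P behind] [NP [Pron it]]]]]]]
[S [NP [Det the] [N river]] [VP [AdvP [Adv suddenly]] [VP [VP [V waited] [NP [Pron he]] [NP [Pron it]]] [PP [P behind] [NP [Pron it]]]]]]
The difference turns on whether NP → NP PP is used at the relevant span, versus an alternative expansion of NP.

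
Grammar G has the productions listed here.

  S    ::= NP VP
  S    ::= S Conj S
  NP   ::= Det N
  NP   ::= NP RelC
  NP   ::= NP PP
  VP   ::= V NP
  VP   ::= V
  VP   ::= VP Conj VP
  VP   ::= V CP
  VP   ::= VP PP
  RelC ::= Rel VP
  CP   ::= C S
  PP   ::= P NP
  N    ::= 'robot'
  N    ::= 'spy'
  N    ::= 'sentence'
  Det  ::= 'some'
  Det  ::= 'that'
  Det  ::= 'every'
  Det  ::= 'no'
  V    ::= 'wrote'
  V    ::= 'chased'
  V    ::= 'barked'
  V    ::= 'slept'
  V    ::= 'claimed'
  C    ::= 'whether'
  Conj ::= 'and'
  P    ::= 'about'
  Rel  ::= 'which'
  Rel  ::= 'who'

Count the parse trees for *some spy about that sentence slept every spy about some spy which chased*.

3

Two of the 3 distinct bracketings:
[S [NP [NP [Det some] [N spy]] [PP [P about] [NP [Det that] [N sentence]]]] [VP [V slept] [NP [NP [NP [Det every] [N spy]] [PP [P about] [NP [Det some] [N spy]]]] [RelC [Rel which] [VP [V chased]]]]]]
[S [NP [NP [Det some] [N spy]] [PP [P about] [NP [Det that] [N sentence]]]] [VP [V slept] [NP [NP [Det every] [N spy]] [PP [P about] [NP [NP [Det some] [N spy]] [RelC [Rel which] [VP [V chased]]]]]]]]
The trees differ in how a recursive rule is bracketed over the same span.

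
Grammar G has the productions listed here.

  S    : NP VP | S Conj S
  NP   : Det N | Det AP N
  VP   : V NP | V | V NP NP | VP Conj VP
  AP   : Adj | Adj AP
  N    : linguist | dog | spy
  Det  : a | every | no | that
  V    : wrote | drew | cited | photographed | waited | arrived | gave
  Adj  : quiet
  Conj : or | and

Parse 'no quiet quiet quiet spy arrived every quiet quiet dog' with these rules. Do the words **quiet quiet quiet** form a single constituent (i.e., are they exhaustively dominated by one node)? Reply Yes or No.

[S [NP [Det no] [AP [Adj quiet] [AP [Adj quiet] [AP [Adj quiet]]]] [N spy]] [VP [V arrived] [NP [Det every] [AP [Adj quiet] [AP [Adj quiet]]] [N dog]]]]
The words 'quiet quiet quiet' are exhaustively dominated by a single AP node (built by AP → Adj AP), so they form a constituent.

Yes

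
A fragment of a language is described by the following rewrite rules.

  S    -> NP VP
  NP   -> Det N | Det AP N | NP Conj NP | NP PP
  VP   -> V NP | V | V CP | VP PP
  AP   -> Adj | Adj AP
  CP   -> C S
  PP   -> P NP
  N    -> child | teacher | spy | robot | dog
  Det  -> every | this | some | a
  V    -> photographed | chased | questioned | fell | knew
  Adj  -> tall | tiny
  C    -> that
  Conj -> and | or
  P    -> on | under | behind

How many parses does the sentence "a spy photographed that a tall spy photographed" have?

1

[S [NP [Det a] [N spy]] [VP [V photographed] [CP [C that] [S [NP [Det a] [AP [Adj tall]] [N spy]] [VP [V photographed]]]]]]
No rule offers an alternative attachment or grouping for any span, so this is the only derivation.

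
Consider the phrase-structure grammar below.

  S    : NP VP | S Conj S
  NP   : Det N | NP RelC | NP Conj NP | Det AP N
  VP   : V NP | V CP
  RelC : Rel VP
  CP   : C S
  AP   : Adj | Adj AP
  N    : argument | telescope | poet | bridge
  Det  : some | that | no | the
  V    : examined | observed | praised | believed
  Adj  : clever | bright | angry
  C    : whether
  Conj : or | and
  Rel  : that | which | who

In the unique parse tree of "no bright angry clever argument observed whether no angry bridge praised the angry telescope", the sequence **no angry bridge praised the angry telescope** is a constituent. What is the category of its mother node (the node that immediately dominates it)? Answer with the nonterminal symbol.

[S [NP [Det no] [AP [Adj bright] [AP [Adj angry] [AP [Adj clever]]]] [N argument]] [VP [V observed] [CP [C whether] [S [NP [Det no] [AP [Adj angry]] [N bridge]] [VP [V praised] [NP [Det the] [AP [Adj angry]] [N telescope]]]]]]]
The span 'no angry bridge praised the angry telescope' is the S node built by S → NP VP.
Its mother is the CP built by CP → C S.

CP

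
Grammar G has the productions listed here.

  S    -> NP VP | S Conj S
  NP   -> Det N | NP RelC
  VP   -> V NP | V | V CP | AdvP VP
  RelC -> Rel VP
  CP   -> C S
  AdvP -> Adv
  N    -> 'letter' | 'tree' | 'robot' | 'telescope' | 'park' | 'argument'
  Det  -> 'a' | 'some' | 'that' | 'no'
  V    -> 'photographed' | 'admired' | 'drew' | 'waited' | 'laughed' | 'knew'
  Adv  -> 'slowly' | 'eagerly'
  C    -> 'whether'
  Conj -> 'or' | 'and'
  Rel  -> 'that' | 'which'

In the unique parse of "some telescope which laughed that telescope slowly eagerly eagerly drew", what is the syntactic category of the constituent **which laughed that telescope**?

S
  NP
    NP
      Det: some
      N: telescope
    RelC
      Rel: which
      VP
        V: laughed
        NP
          Det: that
          N: telescope
  VP
    AdvP
      Adv: slowly
    VP
      AdvP
        Adv: eagerly
      VP
        AdvP
          Adv: eagerly
        VP
          V: drew
The span 'which laughed that telescope' is the RelC node built by RelC → Rel VP.

RelC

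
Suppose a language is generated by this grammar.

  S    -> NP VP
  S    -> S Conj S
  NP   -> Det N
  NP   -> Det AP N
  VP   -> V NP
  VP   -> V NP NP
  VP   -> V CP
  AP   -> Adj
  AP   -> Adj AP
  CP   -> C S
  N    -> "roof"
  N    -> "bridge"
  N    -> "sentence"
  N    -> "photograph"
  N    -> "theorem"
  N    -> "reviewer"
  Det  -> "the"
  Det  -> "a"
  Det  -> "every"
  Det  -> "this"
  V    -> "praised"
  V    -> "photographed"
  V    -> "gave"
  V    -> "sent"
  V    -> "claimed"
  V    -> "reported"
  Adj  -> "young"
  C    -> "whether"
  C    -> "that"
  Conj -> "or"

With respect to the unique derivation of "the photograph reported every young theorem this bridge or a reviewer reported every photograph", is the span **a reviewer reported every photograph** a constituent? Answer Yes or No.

[S [S [NP [Det the] [N photograph]] [VP [V reported] [NP [Det every] [AP [Adj young]] [N theorem]] [NP [Det this] [N bridge]]]] [Conj or] [S [NP [Det a] [N reviewer]] [VP [V reported] [NP [Det every] [N photograph]]]]]
The words 'a reviewer reported every photograph' are exhaustively dominated by a single S node (built by S → NP VP), so they form a constituent.

Yes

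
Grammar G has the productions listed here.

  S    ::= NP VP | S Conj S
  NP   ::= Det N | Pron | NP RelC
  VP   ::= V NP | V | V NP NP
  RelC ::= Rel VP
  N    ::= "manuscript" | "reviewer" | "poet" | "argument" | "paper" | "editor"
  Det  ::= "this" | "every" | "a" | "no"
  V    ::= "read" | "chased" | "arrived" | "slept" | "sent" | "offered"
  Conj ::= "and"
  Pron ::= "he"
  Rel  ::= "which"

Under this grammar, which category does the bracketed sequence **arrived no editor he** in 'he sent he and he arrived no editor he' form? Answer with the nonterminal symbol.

[S [S [NP [Pron he]] [VP [V sent] [NP [Pron he]]]] [Conj and] [S [NP [Pron he]] [VP [V arrived] [NP [Det no] [N editor]] [NP [Pron he]]]]]
The span 'arrived no editor he' is the VP node built by VP → V NP NP.

VP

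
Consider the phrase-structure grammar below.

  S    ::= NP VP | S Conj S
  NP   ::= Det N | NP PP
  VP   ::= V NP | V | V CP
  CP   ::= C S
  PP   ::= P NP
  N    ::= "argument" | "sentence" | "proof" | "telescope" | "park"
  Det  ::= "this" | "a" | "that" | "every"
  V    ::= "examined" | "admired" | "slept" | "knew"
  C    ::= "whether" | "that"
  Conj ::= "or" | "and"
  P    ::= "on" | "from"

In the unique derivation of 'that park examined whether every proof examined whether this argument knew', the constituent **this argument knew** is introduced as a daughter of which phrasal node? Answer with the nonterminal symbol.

CP

S
  NP
    Det: that
    N: park
  VP
    V: examined
    CP
      C: whether
      S
        NP
          Det: every
          N: proof
        VP
          V: examined
          CP
            C: whether
            S
              NP
                Det: this
                N: argument
              VP
                V: knew
The span 'this argument knew' is the S node built by S → NP VP.
Its mother is the CP built by CP → C S.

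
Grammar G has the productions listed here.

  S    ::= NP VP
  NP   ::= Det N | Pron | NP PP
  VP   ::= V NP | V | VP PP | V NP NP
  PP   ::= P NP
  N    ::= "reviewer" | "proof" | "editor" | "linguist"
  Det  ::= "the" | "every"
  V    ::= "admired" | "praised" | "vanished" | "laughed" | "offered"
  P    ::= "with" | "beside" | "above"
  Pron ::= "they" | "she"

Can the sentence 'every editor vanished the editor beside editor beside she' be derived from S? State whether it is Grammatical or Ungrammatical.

A P word can never sit immediately before an N word in any string this grammar generates, so the substring 'beside editor' rules out a derivation.

Ungrammatical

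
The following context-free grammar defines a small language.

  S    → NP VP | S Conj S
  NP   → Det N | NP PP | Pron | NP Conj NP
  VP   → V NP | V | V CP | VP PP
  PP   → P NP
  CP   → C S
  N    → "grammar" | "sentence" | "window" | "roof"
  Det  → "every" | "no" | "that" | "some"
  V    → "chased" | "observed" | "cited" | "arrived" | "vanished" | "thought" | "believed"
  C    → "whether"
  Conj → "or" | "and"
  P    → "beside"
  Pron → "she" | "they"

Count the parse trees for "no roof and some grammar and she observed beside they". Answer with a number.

The two bracketings:
[S [NP [NP [Det no] [N roof]] [Conj and] [NP [NP [Det some] [N grammar]] [Conj and] [NP [Pron she]]]] [VP [VP [V observed]] [PP [P beside] [NP [Pron they]]]]]
[S [NP [NP [NP [Det no] [N roof]] [Conj and] [NP [Det some] [N grammar]]] [Conj and] [NP [Pron she]]] [VP [VP [V observed]] [PP [P beside] [NP [Pron they]]]]]
The trees differ in how a recursive rule is bracketed over the same span.

2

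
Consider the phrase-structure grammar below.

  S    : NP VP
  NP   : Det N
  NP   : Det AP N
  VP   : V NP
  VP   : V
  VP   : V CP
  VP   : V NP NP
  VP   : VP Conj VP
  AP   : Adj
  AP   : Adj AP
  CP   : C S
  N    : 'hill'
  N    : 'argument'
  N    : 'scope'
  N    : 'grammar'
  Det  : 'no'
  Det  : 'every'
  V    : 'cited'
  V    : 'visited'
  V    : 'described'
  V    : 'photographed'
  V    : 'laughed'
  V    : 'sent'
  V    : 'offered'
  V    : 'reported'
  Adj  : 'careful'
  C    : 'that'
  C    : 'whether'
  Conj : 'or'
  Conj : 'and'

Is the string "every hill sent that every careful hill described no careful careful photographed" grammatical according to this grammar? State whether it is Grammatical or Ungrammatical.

Ungrammatical

An Adj word can never sit immediately before a V word in any string this grammar generates, so the substring 'careful photographed' rules out a derivation.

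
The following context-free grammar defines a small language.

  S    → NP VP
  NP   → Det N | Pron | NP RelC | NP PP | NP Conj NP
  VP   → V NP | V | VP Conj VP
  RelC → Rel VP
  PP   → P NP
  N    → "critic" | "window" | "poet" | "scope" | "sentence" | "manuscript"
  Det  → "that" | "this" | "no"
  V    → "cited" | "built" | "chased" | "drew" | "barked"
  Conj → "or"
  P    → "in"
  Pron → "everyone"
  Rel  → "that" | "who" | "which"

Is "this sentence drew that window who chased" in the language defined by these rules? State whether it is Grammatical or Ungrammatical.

[S [NP [Det this] [N sentence]] [VP [V drew] [NP [NP [Det that] [N window]] [RelC [Rel who] [VP [V chased]]]]]]
Each bracket corresponds to one application of a listed rule, so the string is derivable from S.

Grammatical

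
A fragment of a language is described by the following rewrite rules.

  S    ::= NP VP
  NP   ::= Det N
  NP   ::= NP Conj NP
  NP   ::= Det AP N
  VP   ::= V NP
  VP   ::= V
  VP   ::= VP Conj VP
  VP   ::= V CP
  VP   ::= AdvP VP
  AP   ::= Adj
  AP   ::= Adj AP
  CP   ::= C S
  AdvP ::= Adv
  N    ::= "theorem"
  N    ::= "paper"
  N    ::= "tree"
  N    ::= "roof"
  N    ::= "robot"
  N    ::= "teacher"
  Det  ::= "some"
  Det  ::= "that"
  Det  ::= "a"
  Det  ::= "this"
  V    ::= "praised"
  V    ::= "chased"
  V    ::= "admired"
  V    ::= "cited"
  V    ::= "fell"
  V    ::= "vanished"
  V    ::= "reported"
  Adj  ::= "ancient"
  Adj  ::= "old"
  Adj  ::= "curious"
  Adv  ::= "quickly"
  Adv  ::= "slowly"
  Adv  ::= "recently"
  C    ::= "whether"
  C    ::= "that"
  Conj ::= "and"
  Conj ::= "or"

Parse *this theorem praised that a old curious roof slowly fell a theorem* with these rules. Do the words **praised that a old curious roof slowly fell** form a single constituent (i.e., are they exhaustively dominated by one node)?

No

[S [NP [Det this] [N theorem]] [VP [V praised] [CP [C that] [S [NP [Det a] [AP [Adj old] [AP [Adj curious]]] [N roof]] [VP [AdvP [Adv slowly]] [VP [V fell] [NP [Det a] [N theorem]]]]]]]]
The smallest constituent containing 'praised that a old curious roof slowly fell' is the VP spanning 'praised that a old curious roof slowly fell a theorem'; no single node in the tree dominates exactly the given words.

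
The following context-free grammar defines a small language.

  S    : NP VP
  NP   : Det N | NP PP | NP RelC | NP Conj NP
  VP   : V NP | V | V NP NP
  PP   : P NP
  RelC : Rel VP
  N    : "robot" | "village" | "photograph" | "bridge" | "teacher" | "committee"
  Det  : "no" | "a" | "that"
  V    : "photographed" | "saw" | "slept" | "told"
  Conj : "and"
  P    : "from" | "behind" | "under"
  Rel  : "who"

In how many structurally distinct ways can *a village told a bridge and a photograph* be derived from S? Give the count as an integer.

1

[S [NP [Det a] [N village]] [VP [V told] [NP [NP [Det a] [N bridge]] [Conj and] [NP [Det a] [N photograph]]]]]
No rule offers an alternative attachment or grouping for any span, so this is the only derivation.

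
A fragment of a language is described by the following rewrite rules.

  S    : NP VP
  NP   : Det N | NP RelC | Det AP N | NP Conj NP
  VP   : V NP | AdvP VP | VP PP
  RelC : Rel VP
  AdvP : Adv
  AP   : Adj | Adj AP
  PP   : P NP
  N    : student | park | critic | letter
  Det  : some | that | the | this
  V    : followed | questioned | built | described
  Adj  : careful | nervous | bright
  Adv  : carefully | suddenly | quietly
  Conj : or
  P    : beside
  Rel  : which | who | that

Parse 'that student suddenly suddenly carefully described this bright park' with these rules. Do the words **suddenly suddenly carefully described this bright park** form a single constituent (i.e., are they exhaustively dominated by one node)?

[S [NP [Det that] [N student]] [VP [AdvP [Adv suddenly]] [VP [AdvP [Adv suddenly]] [VP [AdvP [Adv carefully]] [VP [V described] [NP [Det this] [AP [Adj bright]] [N park]]]]]]]
The words 'suddenly suddenly carefully described this bright park' are exhaustively dominated by a single VP node (built by VP → AdvP VP), so they form a constituent.

Yes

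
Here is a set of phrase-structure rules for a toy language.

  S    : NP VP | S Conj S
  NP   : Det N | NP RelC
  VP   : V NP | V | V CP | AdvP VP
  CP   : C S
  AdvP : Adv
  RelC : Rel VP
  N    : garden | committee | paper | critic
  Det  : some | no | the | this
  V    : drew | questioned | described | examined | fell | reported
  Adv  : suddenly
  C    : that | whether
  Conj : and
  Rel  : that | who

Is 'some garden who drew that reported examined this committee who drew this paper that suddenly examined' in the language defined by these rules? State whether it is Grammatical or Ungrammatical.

Grammatical

[S [NP [NP [NP [Det some] [N garden]] [RelC [Rel who] [VP [V drew]]]] [RelC [Rel that] [VP [V reported]]]] [VP [V examined] [NP [NP [Det this] [N committee]] [RelC [Rel who] [VP [V drew] [NP [NP [Det this] [N paper]] [RelC [Rel that] [VP [AdvP [Adv suddenly]] [VP [V examined]]]]]]]]]]
Every word is introduced by a lexical rule and the phrasal rules combine the resulting categories into a single S.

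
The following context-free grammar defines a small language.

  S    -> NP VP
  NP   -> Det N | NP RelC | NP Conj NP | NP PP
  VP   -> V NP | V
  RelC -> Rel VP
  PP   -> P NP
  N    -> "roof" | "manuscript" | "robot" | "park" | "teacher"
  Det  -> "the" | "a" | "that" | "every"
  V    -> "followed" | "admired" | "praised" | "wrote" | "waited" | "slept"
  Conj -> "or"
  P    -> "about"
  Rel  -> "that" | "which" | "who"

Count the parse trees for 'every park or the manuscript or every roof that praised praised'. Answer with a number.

Two of the 5 distinct bracketings:
[S [NP [NP [NP [Det every] [N park]] [Conj or] [NP [NP [Det the] [N manuscript]] [Conj or] [NP [Det every] [N roof]]]] [RelC [Rel that] [VP [V praised]]]] [VP [V praised]]]
[S [NP [NP [NP [NP [Det every] [N park]] [Conj or] [NP [Det the] [N manuscript]]] [Conj or] [NP [Det every] [N roof]]] [RelC [Rel that] [VP [V praised]]]] [VP [V praised]]]
The trees differ in how a recursive rule is bracketed over the same span.

5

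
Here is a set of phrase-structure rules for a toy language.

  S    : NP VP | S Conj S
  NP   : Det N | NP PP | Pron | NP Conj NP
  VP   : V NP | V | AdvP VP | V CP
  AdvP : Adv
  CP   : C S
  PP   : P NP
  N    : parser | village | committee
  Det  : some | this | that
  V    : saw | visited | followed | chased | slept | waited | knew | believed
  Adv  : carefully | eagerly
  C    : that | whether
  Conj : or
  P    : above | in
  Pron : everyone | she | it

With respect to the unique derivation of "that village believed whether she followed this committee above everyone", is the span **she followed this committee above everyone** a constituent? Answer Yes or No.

Yes

[S [NP [Det that] [N village]] [VP [V believed] [CP [C whether] [S [NP [Pron she]] [VP [V followed] [NP [NP [Det this] [N committee]] [PP [P above] [NP [Pron everyone]]]]]]]]]
The words 'she followed this committee above everyone' are exhaustively dominated by a single S node (built by S → NP VP), so they form a constituent.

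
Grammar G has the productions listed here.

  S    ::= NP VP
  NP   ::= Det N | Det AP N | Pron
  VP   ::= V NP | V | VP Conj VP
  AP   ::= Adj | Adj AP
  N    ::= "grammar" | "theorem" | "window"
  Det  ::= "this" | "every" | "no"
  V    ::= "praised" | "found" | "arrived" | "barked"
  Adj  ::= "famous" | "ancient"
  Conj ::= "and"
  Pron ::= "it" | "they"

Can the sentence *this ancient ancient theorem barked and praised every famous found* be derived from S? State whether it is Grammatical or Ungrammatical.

An Adj word can never sit immediately before a V word in any string this grammar generates, so the substring 'famous found' rules out a derivation.

Ungrammatical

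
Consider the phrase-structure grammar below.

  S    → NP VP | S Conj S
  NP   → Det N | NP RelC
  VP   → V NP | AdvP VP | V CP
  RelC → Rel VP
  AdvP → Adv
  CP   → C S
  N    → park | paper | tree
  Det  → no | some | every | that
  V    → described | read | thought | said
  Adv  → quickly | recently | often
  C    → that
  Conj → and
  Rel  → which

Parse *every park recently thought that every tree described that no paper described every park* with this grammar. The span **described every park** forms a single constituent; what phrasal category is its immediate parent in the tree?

S

S
  NP
    Det: every
    N: park
  VP
    AdvP
      Adv: recently
    VP
      V: thought
      CP
        C: that
        S
          NP
            Det: every
            N: tree
          VP
            V: described
            CP
              C: that
              S
                NP
                  Det: no
                  N: paper
                VP
                  V: described
                  NP
                    Det: every
                    N: park
The span 'described every park' is the VP node built by VP → V NP.
Its mother is the S built by S → NP VP.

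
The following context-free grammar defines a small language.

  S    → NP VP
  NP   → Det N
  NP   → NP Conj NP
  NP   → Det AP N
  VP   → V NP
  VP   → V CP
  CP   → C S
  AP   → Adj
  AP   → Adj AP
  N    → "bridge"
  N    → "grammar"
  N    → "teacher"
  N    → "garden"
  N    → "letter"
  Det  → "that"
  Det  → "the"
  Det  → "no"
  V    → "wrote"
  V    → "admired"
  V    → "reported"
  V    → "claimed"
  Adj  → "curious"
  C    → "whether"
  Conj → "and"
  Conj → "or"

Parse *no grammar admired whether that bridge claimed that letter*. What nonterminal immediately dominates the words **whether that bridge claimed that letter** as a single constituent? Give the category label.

CP

S
  NP
    Det: no
    N: grammar
  VP
    V: admired
    CP
      C: whether
      S
        NP
          Det: that
          N: bridge
        VP
          V: claimed
          NP
            Det: that
            N: letter
The span 'whether that bridge claimed that letter' is the CP node built by CP → C S.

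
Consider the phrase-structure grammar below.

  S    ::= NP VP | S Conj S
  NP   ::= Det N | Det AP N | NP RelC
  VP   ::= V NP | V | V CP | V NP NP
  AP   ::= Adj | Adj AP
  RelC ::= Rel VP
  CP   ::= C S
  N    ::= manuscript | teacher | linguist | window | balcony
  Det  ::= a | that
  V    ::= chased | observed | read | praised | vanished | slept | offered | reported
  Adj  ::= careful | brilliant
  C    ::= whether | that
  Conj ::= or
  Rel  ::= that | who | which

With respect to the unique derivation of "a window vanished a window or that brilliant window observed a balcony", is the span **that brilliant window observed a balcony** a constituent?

[S [S [NP [Det a] [N window]] [VP [V vanished] [NP [Det a] [N window]]]] [Conj or] [S [NP [Det that] [AP [Adj brilliant]] [N window]] [VP [V observed] [NP [Det a] [N balcony]]]]]
The words 'that brilliant window observed a balcony' are exhaustively dominated by a single S node (built by S → NP VP), so they form a constituent.

Yes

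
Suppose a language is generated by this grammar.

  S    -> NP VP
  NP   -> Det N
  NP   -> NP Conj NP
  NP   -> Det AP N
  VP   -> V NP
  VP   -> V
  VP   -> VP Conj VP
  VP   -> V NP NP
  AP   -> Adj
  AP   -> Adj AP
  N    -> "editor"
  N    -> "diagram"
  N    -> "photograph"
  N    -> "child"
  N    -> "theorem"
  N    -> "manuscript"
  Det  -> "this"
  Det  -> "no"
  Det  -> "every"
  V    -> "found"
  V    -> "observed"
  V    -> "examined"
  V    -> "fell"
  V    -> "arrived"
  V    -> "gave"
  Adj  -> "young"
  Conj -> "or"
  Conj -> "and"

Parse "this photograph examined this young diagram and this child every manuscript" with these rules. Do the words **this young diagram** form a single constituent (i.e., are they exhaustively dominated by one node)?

[S [NP [Det this] [N photograph]] [VP [V examined] [NP [NP [Det this] [AP [Adj young]] [N diagram]] [Conj and] [NP [Det this] [N child]]] [NP [Det every] [N manuscript]]]]
The words 'this young diagram' are exhaustively dominated by a single NP node (built by NP → Det AP N), so they form a constituent.

Yes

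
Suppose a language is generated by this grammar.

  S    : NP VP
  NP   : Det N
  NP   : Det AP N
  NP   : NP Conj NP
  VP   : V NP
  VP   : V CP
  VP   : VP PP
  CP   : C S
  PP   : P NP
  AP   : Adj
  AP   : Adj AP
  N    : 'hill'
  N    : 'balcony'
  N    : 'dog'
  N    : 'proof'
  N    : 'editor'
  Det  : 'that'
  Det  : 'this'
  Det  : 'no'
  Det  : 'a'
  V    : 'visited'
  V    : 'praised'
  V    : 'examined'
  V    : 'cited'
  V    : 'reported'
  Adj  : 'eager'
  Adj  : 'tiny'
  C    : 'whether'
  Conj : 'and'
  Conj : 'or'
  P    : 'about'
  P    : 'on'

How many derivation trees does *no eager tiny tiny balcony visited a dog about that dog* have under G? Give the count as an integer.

[S [NP [Det no] [AP [Adj eager] [AP [Adj tiny] [AP [Adj tiny]]]] [N balcony]] [VP [VP [V visited] [NP [Det a] [N dog]]] [PP [P about] [NP [Det that] [N dog]]]]]
No rule offers an alternative attachment or grouping for any span, so this is the only derivation.

1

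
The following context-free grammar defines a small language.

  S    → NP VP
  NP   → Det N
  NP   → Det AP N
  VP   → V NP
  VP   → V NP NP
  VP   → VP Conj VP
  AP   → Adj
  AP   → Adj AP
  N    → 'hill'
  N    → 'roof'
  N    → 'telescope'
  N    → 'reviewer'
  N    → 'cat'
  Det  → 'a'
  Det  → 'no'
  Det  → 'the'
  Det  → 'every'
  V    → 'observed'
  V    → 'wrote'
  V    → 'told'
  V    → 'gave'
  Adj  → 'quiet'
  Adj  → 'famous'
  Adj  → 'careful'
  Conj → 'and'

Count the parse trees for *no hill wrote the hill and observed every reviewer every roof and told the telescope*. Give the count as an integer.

2

The two bracketings:
[S [NP [Det no] [N hill]] [VP [VP [V wrote] [NP [Det the] [N hill]]] [Conj and] [VP [VP [V observed] [NP [Det every] [N reviewer]] [NP [Det every] [N roof]]] [Conj and] [VP [V told] [NP [Det the] [N telescope]]]]]]
[S [NP [Det no] [N hill]] [VP [VP [VP [V wrote] [NP [Det the] [N hill]]] [Conj and] [VP [V observed] [NP [Det every] [N reviewer]] [NP [Det every] [N roof]]]] [Conj and] [VP [V told] [NP [Det the] [N telescope]]]]]
The trees differ in how a recursive rule is bracketed over the same span.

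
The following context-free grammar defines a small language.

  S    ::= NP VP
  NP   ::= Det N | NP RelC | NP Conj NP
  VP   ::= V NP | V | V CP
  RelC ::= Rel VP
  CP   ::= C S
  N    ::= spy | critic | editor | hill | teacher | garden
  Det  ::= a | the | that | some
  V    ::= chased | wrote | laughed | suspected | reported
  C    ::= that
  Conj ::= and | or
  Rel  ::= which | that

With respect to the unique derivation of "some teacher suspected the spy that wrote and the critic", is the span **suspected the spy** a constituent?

[S [NP [Det some] [N teacher]] [VP [V suspected] [NP [NP [NP [Det the] [N spy]] [RelC [Rel that] [VP [V wrote]]]] [Conj and] [NP [Det the] [N critic]]]]]
The smallest constituent containing 'suspected the spy' is the VP spanning 'suspected the spy that wrote and the critic'; no single node in the tree dominates exactly the given words.

No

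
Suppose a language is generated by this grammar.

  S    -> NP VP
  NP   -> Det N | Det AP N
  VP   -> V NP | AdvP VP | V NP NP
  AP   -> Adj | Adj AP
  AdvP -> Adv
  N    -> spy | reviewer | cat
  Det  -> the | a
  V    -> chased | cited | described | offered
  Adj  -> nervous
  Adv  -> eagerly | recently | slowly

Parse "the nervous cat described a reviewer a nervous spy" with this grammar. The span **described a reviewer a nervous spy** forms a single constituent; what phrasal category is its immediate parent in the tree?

S

S
  NP
    Det: the
    AP
      Adj: nervous
    N: cat
  VP
    V: described
    NP
      Det: a
      N: reviewer
    NP
      Det: a
      AP
        Adj: nervous
      N: spy
The span 'described a reviewer a nervous spy' is the VP node built by VP → V NP NP.
Its mother is the S built by S → NP VP.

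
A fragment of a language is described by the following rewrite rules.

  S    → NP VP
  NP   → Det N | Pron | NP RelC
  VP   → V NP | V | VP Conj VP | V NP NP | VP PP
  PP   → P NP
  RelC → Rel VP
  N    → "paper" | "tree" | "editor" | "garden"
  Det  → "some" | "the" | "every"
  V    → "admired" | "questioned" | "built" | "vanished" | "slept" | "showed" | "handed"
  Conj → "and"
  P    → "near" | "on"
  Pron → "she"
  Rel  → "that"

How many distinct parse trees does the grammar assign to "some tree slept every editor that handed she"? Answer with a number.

2

The two bracketings:
[S [NP [Det some] [N tree]] [VP [V slept] [NP [NP [Det every] [N editor]] [RelC [Rel that] [VP [V handed] [NP [Pron she]]]]]]]
[S [NP [Det some] [N tree]] [VP [V slept] [NP [NP [Det every] [N editor]] [RelC [Rel that] [VP [V handed]]]] [NP [Pron she]]]]
The difference turns on whether VP → V is used at the relevant span, versus an alternative expansion of VP.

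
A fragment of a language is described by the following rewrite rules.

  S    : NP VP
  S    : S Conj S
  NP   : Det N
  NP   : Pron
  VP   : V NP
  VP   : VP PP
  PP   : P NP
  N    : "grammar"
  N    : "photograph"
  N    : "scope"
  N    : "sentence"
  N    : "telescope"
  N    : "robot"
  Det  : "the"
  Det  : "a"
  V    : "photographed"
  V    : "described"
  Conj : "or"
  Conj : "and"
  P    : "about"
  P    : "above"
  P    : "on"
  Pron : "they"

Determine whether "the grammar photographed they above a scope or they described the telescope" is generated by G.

Grammatical

S
  S
    NP
      Det: the
      N: grammar
    VP
      VP
        V: photographed
        NP
          Pron: they
      PP
        P: above
        NP
          Det: a
          N: scope
  Conj: or
  S
    NP
      Pron: they
    VP
      V: described
      NP
        Det: the
        N: telescope
Each bracket corresponds to one application of a listed rule, so the string is derivable from S.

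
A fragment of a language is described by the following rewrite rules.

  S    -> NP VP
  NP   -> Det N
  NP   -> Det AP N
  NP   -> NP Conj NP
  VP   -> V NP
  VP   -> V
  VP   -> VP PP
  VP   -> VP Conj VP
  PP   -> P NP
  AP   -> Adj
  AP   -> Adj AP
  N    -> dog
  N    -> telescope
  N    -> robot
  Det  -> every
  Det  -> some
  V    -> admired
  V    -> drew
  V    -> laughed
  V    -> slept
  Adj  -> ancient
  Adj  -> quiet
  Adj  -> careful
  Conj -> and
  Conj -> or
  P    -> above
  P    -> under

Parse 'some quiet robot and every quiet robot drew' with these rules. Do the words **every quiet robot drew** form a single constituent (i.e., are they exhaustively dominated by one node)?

[S [NP [NP [Det some] [AP [Adj quiet]] [N robot]] [Conj and] [NP [Det every] [AP [Adj quiet]] [N robot]]] [VP [V drew]]]
The smallest constituent containing 'every quiet robot drew' is the S spanning 'some quiet robot and every quiet robot drew'; no single node in the tree dominates exactly the given words.

No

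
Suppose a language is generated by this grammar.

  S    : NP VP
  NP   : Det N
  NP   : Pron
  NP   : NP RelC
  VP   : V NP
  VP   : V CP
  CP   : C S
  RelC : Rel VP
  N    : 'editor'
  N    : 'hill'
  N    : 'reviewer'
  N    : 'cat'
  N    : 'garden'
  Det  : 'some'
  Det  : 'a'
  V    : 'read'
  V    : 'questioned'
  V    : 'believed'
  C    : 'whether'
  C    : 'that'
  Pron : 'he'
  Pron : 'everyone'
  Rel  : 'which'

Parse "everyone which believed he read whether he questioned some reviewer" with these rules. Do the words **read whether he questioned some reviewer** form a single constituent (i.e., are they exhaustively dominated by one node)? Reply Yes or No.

Yes

[S [NP [NP [Pron everyone]] [RelC [Rel which] [VP [V believed] [NP [Pron he]]]]] [VP [V read] [CP [C whether] [S [NP [Pron he]] [VP [V questioned] [NP [Det some] [N reviewer]]]]]]]
The words 'read whether he questioned some reviewer' are exhaustively dominated by a single VP node (built by VP → V CP), so they form a constituent.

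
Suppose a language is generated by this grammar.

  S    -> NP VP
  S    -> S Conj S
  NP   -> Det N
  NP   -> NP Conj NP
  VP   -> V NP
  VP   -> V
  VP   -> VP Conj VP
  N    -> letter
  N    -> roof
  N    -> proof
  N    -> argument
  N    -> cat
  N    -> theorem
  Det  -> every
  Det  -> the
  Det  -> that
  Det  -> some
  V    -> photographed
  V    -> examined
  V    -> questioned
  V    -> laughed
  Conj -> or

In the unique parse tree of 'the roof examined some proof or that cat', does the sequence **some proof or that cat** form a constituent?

Yes

[S [NP [Det the] [N roof]] [VP [V examined] [NP [NP [Det some] [N proof]] [Conj or] [NP [Det that] [N cat]]]]]
The words 'some proof or that cat' are exhaustively dominated by a single NP node (built by NP → NP Conj NP), so they form a constituent.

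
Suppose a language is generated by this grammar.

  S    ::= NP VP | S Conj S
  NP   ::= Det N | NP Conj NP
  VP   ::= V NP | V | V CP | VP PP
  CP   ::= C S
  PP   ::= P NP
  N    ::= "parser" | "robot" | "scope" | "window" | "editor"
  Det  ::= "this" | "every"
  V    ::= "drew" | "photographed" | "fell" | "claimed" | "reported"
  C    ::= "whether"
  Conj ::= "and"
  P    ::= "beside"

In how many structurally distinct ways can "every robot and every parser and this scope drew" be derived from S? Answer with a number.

The two bracketings:
[S [NP [NP [Det every] [N robot]] [Conj and] [NP [NP [Det every] [N parser]] [Conj and] [NP [Det this] [N scope]]]] [VP [V drew]]]
[S [NP [NP [NP [Det every] [N robot]] [Conj and] [NP [Det every] [N parser]]] [Conj and] [NP [Det this] [N scope]]] [VP [V drew]]]
The trees differ in how a recursive rule is bracketed over the same span.

2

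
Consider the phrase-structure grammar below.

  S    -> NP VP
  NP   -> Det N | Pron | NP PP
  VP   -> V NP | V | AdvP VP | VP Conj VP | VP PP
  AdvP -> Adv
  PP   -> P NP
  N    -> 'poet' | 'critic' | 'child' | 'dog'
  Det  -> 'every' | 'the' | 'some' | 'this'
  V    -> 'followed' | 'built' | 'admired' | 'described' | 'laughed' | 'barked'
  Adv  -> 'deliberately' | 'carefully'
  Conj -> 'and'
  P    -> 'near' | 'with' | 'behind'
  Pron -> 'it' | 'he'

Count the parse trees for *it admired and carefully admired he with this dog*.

4

Two of the 4 distinct bracketings:
[S [NP [Pron it]] [VP [VP [V admired]] [Conj and] [VP [AdvP [Adv carefully]] [VP [V admired] [NP [NP [Pron he]] [PP [P with] [NP [Det this] [N dog]]]]]]]]
[S [NP [Pron it]] [VP [VP [V admired]] [Conj and] [VP [AdvP [Adv carefully]] [VP [VP [V admired] [NP [Pron he]]] [PP [P with] [NP [Det this] [N dog]]]]]]]
The difference turns on whether NP → NP PP is used at the relevant span, versus an alternative expansion of NP.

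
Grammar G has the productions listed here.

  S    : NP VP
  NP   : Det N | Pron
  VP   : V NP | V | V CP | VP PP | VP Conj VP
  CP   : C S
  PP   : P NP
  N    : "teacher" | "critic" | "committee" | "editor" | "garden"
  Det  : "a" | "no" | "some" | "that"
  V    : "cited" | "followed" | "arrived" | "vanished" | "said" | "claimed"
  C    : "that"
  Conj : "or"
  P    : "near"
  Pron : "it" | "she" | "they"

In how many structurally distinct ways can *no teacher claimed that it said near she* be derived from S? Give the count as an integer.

The two bracketings:
[S [NP [Det no] [N teacher]] [VP [V claimed] [CP [C that] [S [NP [Pron it]] [VP [VP [V said]] [PP [P near] [NP [Pron she]]]]]]]]
[S [NP [Det no] [N teacher]] [VP [VP [V claimed] [CP [C that] [S [NP [Pron it]] [VP [V said]]]]] [PP [P near] [NP [Pron she]]]]]
The trees differ in how a recursive rule is bracketed over the same span.

2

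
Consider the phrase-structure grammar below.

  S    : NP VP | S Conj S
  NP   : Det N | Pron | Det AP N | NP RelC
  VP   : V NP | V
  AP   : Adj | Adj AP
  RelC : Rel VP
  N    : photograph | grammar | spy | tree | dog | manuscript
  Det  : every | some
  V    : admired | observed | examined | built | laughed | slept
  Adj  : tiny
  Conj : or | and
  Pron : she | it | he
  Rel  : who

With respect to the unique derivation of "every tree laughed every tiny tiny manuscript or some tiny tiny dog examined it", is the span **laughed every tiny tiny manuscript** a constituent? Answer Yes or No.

[S [S [NP [Det every] [N tree]] [VP [V laughed] [NP [Det every] [AP [Adj tiny] [AP [Adj tiny]]] [N manuscript]]]] [Conj or] [S [NP [Det some] [AP [Adj tiny] [AP [Adj tiny]]] [N dog]] [VP [V examined] [NP [Pron it]]]]]
The words 'laughed every tiny tiny manuscript' are exhaustively dominated by a single VP node (built by VP → V NP), so they form a constituent.

Yes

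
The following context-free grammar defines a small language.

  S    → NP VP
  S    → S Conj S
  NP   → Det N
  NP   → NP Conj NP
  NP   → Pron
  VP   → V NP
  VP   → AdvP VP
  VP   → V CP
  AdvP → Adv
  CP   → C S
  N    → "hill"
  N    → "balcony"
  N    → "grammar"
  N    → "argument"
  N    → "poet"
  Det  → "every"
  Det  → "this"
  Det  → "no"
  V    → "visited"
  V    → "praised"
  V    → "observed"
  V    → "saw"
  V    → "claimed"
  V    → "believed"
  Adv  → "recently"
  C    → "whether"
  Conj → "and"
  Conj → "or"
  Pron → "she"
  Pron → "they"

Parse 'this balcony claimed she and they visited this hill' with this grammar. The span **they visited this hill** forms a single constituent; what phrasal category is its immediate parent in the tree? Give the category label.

S
  S
    NP
      Det: this
      N: balcony
    VP
      V: claimed
      NP
        Pron: she
  Conj: and
  S
    NP
      Pron: they
    VP
      V: visited
      NP
        Det: this
        N: hill
The span 'they visited this hill' is the S node built by S → NP VP.
Its mother is the S built by S → S Conj S.

S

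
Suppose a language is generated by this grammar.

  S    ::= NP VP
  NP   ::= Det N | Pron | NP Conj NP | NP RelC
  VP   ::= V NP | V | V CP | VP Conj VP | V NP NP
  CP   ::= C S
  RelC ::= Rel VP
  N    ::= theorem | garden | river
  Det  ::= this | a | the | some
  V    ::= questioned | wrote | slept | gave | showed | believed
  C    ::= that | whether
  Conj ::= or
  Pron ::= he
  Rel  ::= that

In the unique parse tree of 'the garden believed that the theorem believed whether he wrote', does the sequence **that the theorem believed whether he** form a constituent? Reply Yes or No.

[S [NP [Det the] [N garden]] [VP [V believed] [CP [C that] [S [NP [Det the] [N theorem]] [VP [V believed] [CP [C whether] [S [NP [Pron he]] [VP [V wrote]]]]]]]]]
The smallest constituent containing 'that the theorem believed whether he' is the CP spanning 'that the theorem believed whether he wrote'; no single node in the tree dominates exactly the given words.

No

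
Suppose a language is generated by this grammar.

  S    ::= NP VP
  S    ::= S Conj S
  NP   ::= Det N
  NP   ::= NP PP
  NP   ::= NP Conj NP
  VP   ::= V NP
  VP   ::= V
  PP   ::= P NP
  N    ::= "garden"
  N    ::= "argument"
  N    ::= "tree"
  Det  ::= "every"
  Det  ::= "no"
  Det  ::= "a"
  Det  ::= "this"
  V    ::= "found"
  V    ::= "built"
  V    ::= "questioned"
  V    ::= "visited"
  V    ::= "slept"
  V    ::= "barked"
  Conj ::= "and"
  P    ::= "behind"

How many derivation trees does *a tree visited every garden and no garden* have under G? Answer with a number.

[S [NP [Det a] [N tree]] [VP [V visited] [NP [NP [Det every] [N garden]] [Conj and] [NP [Det no] [N garden]]]]]
No rule offers an alternative attachment or grouping for any span, so this is the only derivation.

1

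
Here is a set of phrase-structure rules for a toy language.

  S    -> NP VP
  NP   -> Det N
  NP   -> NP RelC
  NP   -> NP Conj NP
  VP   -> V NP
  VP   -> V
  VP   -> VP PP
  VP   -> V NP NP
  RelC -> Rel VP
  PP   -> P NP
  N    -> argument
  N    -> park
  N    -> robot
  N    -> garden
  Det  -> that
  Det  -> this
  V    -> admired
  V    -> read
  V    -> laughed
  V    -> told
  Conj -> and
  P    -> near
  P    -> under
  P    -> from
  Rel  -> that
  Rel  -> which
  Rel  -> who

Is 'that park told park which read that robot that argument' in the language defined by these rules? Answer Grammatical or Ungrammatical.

Ungrammatical

A V word can never sit immediately before an N word in any string this grammar generates, so the substring 'told park' rules out a derivation.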